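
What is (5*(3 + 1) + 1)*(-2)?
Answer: -42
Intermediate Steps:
(5*(3 + 1) + 1)*(-2) = (5*4 + 1)*(-2) = (20 + 1)*(-2) = 21*(-2) = -42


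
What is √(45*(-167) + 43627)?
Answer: 4*√2257 ≈ 190.03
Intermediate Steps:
√(45*(-167) + 43627) = √(-7515 + 43627) = √36112 = 4*√2257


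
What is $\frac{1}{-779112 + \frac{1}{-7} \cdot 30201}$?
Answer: $- \frac{7}{5483985} \approx -1.2764 \cdot 10^{-6}$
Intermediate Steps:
$\frac{1}{-779112 + \frac{1}{-7} \cdot 30201} = \frac{1}{-779112 - \frac{30201}{7}} = \frac{1}{- \frac{5483985}{7}} = - \frac{7}{5483985}$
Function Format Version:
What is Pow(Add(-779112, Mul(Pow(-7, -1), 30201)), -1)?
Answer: Rational(-7, 5483985) ≈ -1.2764e-6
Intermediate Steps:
Pow(Add(-779112, Mul(Pow(-7, -1), 30201)), -1) = Pow(Add(-779112, Mul(Rational(-1, 7), 30201)), -1) = Pow(Add(-779112, Rational(-30201, 7)), -1) = Pow(Rational(-5483985, 7), -1) = Rational(-7, 5483985)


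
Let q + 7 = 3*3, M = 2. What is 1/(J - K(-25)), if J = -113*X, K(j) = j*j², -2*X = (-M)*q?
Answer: 1/15399 ≈ 6.4939e-5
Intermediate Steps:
q = 2 (q = -7 + 3*3 = -7 + 9 = 2)
X = 2 (X = -(-1*2)*2/2 = -(-1)*2 = -½*(-4) = 2)
K(j) = j³
J = -226 (J = -113*2 = -226)
1/(J - K(-25)) = 1/(-226 - 1*(-25)³) = 1/(-226 - 1*(-15625)) = 1/(-226 + 15625) = 1/15399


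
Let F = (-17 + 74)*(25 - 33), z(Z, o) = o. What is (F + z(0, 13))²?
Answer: 196249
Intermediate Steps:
F = -456 (F = 57*(-8) = -456)
(F + z(0, 13))² = (-456 + 13)² = (-443)² = 196249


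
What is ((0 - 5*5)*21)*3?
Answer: -1575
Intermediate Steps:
((0 - 5*5)*21)*3 = ((0 - 25)*21)*3 = -25*21*3 = -525*3 = -1575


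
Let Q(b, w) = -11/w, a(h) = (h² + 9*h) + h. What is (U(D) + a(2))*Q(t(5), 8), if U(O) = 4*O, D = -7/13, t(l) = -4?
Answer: -781/26 ≈ -30.038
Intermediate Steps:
a(h) = h² + 10*h
D = -7/13 (D = -7*1/13 = -7/13 ≈ -0.53846)
(U(D) + a(2))*Q(t(5), 8) = (4*(-7/13) + 2*(10 + 2))*(-11/8) = (-28/13 + 2*12)*(-11*⅛) = (-28/13 + 24)*(-11/8) = (284/13)*(-11/8) = -781/26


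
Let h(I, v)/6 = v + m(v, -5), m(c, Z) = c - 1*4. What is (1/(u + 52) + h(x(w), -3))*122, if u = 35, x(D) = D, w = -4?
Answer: -636718/87 ≈ -7318.6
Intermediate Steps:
m(c, Z) = -4 + c (m(c, Z) = c - 4 = -4 + c)
h(I, v) = -24 + 12*v (h(I, v) = 6*(v + (-4 + v)) = 6*(-4 + 2*v) = -24 + 12*v)
(1/(u + 52) + h(x(w), -3))*122 = (1/(35 + 52) + (-24 + 12*(-3)))*122 = (1/87 + (-24 - 36))*122 = (1/87 - 60)*122 = -5219/87*122 = -636718/87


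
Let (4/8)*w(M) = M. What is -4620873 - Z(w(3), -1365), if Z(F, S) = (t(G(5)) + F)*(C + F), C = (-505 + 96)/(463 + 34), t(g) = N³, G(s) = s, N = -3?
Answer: -328074264/71 ≈ -4.6208e+6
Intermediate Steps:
w(M) = 2*M
t(g) = -27 (t(g) = (-3)³ = -27)
C = -409/497 ≈ -0.82294
Z(F, S) = (-27 + F)*(-409/497 + F)
-4620873 - Z(w(3), -1365) = -4620873 - (11043/497 + (2*3)² - 27656*3/497) = -4620873 - (11043/497 + 6² - 13828/497*6) = -4620873 - (11043/497 + 36 - 82968/497) = -4620873 - 1*(-7719/71) = -4620873 + 7719/71 = -328074264/71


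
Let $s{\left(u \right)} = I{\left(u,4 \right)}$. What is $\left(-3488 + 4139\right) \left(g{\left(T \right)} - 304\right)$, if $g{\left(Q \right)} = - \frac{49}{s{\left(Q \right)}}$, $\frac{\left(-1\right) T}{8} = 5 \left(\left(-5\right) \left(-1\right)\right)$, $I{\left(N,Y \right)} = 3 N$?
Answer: $- \frac{39570167}{200} \approx -1.9785 \cdot 10^{5}$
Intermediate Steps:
$s{\left(u \right)} = 3 u$
$T = -200$ ($T = - 8 \cdot 5 \left(\left(-5\right) \left(-1\right)\right) = - 8 \cdot 5 \cdot 5 = \left(-8\right) 25 = -200$)
$g{\left(Q \right)} = - \frac{49}{3 Q}$
$\left(-3488 + 4139\right) \left(g{\left(T \right)} - 304\right) = \left(-3488 + 4139\right) \left(- \frac{49}{3 \left(-200\right)} - 304\right) = 651 \left(\left(- \frac{49}{3}\right) \left(- \frac{1}{200}\right) - 304\right) = 651 \left(\frac{49}{600} - 304\right) = 651 \left(- \frac{182351}{600}\right) = - \frac{39570167}{200}$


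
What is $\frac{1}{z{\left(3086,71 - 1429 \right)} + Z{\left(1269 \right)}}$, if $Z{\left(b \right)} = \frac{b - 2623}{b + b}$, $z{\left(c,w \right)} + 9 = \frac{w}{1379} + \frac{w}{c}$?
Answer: $- \frac{385739199}{4227051403} \approx -0.091255$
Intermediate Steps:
$z{\left(c,w \right)} = -9 + \frac{w}{1379} + \frac{w}{c}$ ($z{\left(c,w \right)} = -9 + \left(\frac{w}{1379} + \frac{w}{c}\right) = -9 + \frac{w}{1379} + \frac{w}{c}$)
$Z{\left(b \right)} = \frac{-2623 + b}{2 b}$
$\frac{1}{z{\left(3086,71 - 1429 \right)} + Z{\left(1269 \right)}} = \frac{1}{\left(-9 + \frac{71 - 1429}{1379} + \frac{71 - 1429}{3086}\right) + \frac{-2623 + 1269}{2 \cdot 1269}} = \frac{1}{\left(-9 + \frac{71 - 1429}{1379} + \left(71 - 1429\right) \frac{1}{3086}\right) + \frac{1}{2} \cdot \frac{1}{1269} \left(-1354\right)} = \frac{1}{\left(-9 + \frac{1}{1379} \left(-1358\right) - \frac{679}{1543}\right) - \frac{677}{1269}} = \frac{1}{\left(-9 - \frac{194}{197} - \frac{679}{1543}\right) - \frac{677}{1269}} = \frac{1}{- \frac{3168844}{303971} - \frac{677}{1269}} = \frac{1}{- \frac{4227051403}{385739199}} = - \frac{385739199}{4227051403}$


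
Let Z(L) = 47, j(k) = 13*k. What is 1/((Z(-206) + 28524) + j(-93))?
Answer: 1/27362 ≈ 3.6547e-5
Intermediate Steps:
1/((Z(-206) + 28524) + j(-93)) = 1/((47 + 28524) + 13*(-93)) = 1/(28571 - 1209) = 1/27362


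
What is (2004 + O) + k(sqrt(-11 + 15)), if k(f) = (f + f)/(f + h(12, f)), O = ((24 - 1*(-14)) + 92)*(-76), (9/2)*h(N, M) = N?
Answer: -55126/7 ≈ -7875.1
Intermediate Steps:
h(N, M) = 2*N/9
O = -9880 (O = ((24 + 14) + 92)*(-76) = (38 + 92)*(-76) = 130*(-76) = -9880)
k(f) = 2*f/(8/3 + f) (k(f) = (f + f)/(f + (2/9)*12) = (2*f)/(f + 8/3) = (2*f)/(8/3 + f) = 2*f/(8/3 + f))
(2004 + O) + k(sqrt(-11 + 15)) = (2004 - 9880) + 6*sqrt(-11 + 15)/(8 + 3*sqrt(-11 + 15)) = -7876 + 6*sqrt(4)/(8 + 3*sqrt(4)) = -7876 + 6*2/(8 + 3*2) = -7876 + 6*2/(8 + 6) = -7876 + 6*2/14 = -7876 + 6*2*(1/14) = -7876 + 6/7 = -55126/7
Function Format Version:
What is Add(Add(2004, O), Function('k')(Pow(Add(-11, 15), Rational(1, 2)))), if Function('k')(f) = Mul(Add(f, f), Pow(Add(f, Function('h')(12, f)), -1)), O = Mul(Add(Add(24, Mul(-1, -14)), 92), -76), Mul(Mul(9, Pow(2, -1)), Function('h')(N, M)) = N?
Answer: Rational(-55126, 7) ≈ -7875.1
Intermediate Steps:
Function('h')(N, M) = Mul(Rational(2, 9), N)
O = -9880 (O = Mul(Add(Add(24, 14), 92), -76) = Mul(Add(38, 92), -76) = Mul(130, -76) = -9880)
Function('k')(f) = Mul(2, f, Pow(Add(Rational(8, 3), f), -1)) (Function('k')(f) = Mul(Add(f, f), Pow(Add(f, Mul(Rational(2, 9), 12)), -1)) = Mul(Mul(2, f), Pow(Add(f, Rational(8, 3)), -1)) = Mul(Mul(2, f), Pow(Add(Rational(8, 3), f), -1)) = Mul(2, f, Pow(Add(Rational(8, 3), f), -1)))
Add(Add(2004, O), Function('k')(Pow(Add(-11, 15), Rational(1, 2)))) = Add(Add(2004, -9880), Mul(6, Pow(Add(-11, 15), Rational(1, 2)), Pow(Add(8, Mul(3, Pow(Add(-11, 15), Rational(1, 2)))), -1))) = Add(-7876, Mul(6, Pow(4, Rational(1, 2)), Pow(Add(8, Mul(3, Pow(4, Rational(1, 2)))), -1))) = Add(-7876, Mul(6, 2, Pow(Add(8, Mul(3, 2)), -1))) = Add(-7876, Mul(6, 2, Pow(Add(8, 6), -1))) = Add(-7876, Mul(6, 2, Pow(14, -1))) = Add(-7876, Mul(6, 2, Rational(1, 14))) = Add(-7876, Rational(6, 7)) = Rational(-55126, 7)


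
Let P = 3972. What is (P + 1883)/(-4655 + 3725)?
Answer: -1171/186 ≈ -6.2957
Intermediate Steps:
(P + 1883)/(-4655 + 3725) = (3972 + 1883)/(-4655 + 3725) = 5855/(-930) = 5855*(-1/930) = -1171/186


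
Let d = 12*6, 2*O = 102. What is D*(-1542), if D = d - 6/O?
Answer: -1884324/17 ≈ -1.1084e+5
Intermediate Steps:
O = 51 (O = (½)*102 = 51)
d = 72
D = 1222/17 (D = 72 - 6/51 = 72 - 6*1/51 = 72 - 2/17 = 1222/17 ≈ 71.882)
D*(-1542) = (1222/17)*(-1542) = -1884324/17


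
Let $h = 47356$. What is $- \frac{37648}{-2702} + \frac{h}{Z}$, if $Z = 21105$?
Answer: $\frac{65894068}{4073265} \approx 16.177$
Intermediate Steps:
$- \frac{37648}{-2702} + \frac{h}{Z} = - \frac{37648}{-2702} + \frac{47356}{21105} = \left(-37648\right) \left(- \frac{1}{2702}\right) + 47356 \cdot \frac{1}{21105} = \frac{18824}{1351} + \frac{47356}{21105} = \frac{65894068}{4073265}$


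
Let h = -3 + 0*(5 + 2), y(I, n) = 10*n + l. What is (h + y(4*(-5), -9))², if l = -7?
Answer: 10000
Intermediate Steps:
y(I, n) = -7 + 10*n (y(I, n) = 10*n - 7 = -7 + 10*n)
h = -3 (h = -3 + 0*7 = -3 + 0 = -3)
(h + y(4*(-5), -9))² = (-3 + (-7 + 10*(-9)))² = (-3 + (-7 - 90))² = (-3 - 97)² = (-100)² = 10000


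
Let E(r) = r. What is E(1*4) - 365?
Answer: -361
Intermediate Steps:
E(1*4) - 365 = 1*4 - 365 = 4 - 365 = -361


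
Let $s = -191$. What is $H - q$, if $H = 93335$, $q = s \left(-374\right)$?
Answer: $21901$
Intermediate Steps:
$q = 71434$ ($q = \left(-191\right) \left(-374\right) = 71434$)
$H - q = 93335 - 71434 = 21901$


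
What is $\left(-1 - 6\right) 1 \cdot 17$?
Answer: $-119$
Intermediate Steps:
$\left(-1 - 6\right) 1 \cdot 17 = \left(-7\right) 1 \cdot 17 = \left(-7\right) 17 = -119$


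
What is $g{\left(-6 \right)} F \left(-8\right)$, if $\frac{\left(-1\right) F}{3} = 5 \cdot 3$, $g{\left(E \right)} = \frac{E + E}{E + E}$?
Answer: $360$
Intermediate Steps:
$g{\left(E \right)} = 1$ ($g{\left(E \right)} = \frac{2 E}{2 E} = 2 E \frac{1}{2 E} = 1$)
$F = -45$ ($F = - 3 \cdot 5 \cdot 3 = \left(-3\right) 15 = -45$)
$g{\left(-6 \right)} F \left(-8\right) = 1 \left(-45\right) \left(-8\right) = \left(-45\right) \left(-8\right) = 360$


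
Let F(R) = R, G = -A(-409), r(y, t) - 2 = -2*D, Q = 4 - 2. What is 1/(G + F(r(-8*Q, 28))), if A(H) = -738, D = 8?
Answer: 1/724 ≈ 0.0013812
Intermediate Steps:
Q = 2
r(y, t) = -14 (r(y, t) = 2 - 2*8 = 2 - 16 = -14)
G = 738 (G = -1*(-738) = 738)
1/(G + F(r(-8*Q, 28))) = 1/(738 - 14) = 1/724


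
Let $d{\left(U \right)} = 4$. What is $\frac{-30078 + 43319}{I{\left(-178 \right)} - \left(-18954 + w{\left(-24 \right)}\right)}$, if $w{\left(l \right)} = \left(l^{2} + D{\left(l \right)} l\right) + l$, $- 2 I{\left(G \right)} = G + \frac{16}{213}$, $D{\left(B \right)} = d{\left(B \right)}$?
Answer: $\frac{2820333}{3959023} \approx 0.71238$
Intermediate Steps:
$D{\left(B \right)} = 4$
$I{\left(G \right)} = - \frac{8}{213} - \frac{G}{2}$ ($I{\left(G \right)} = - \frac{G + \frac{16}{213}}{2} = - \frac{\frac{16}{213} + G}{2} = - \frac{8}{213} - \frac{G}{2}$)
$w{\left(l \right)} = l^{2} + 5 l$ ($w{\left(l \right)} = \left(l^{2} + 4 l\right) + l = l^{2} + 5 l$)
$\frac{-30078 + 43319}{I{\left(-178 \right)} - \left(-18954 + w{\left(-24 \right)}\right)} = \frac{-30078 + 43319}{\left(- \frac{8}{213} - -89\right) + \left(18954 - - 24 \left(5 - 24\right)\right)} = \frac{13241}{\left(- \frac{8}{213} + 89\right) + \left(18954 - \left(-24\right) \left(-19\right)\right)} = \frac{13241}{\frac{18949}{213} + \left(18954 - 456\right)} = \frac{13241}{\frac{18949}{213} + 18498} = \frac{13241}{\frac{3959023}{213}} = 13241 \cdot \frac{213}{3959023} = \frac{2820333}{3959023}$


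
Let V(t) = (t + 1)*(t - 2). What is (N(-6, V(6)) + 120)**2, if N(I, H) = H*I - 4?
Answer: 2704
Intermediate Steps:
V(t) = (1 + t)*(-2 + t)
N(I, H) = -4 + H*I
(N(-6, V(6)) + 120)**2 = ((-4 + (-2 + 6**2 - 1*6)*(-6)) + 120)**2 = ((-4 + (-2 + 36 - 6)*(-6)) + 120)**2 = ((-4 + 28*(-6)) + 120)**2 = ((-4 - 168) + 120)**2 = (-172 + 120)**2 = (-52)**2 = 2704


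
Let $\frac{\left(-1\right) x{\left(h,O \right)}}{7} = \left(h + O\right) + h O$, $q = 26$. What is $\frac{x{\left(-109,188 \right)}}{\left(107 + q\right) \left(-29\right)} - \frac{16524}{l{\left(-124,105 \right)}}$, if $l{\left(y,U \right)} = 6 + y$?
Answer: $\frac{3347995}{32509} \approx 102.99$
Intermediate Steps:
$x{\left(h,O \right)} = - 7 O - 7 h - 7 O h$ ($x{\left(h,O \right)} = - 7 \left(\left(h + O\right) + h O\right) = - 7 \left(\left(O + h\right) + O h\right) = - 7 \left(O + h + O h\right) = - 7 O - 7 h - 7 O h$)
$\frac{x{\left(-109,188 \right)}}{\left(107 + q\right) \left(-29\right)} - \frac{16524}{l{\left(-124,105 \right)}} = \frac{\left(-7\right) 188 - -763 - 1316 \left(-109\right)}{\left(107 + 26\right) \left(-29\right)} - \frac{16524}{6 - 124} = \frac{-1316 + 763 + 143444}{133 \left(-29\right)} - \frac{16524}{-118} = \frac{142891}{-3857} - - \frac{8262}{59} = 142891 \left(- \frac{1}{3857}\right) + \frac{8262}{59} = - \frac{20413}{551} + \frac{8262}{59} = \frac{3347995}{32509}$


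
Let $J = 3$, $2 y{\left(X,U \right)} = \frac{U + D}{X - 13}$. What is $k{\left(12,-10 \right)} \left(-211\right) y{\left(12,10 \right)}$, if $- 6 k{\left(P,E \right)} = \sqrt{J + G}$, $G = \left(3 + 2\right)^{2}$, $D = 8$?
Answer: $- 633 \sqrt{7} \approx -1674.8$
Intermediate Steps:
$y{\left(X,U \right)} = \frac{8 + U}{2 \left(-13 + X\right)}$ ($y{\left(X,U \right)} = \frac{\left(U + 8\right) \frac{1}{X - 13}}{2} = \frac{\left(8 + U\right) \frac{1}{-13 + X}}{2} = \frac{\frac{1}{-13 + X} \left(8 + U\right)}{2} = \frac{8 + U}{2 \left(-13 + X\right)}$)
$G = 25$ ($G = 5^{2} = 25$)
$k{\left(P,E \right)} = - \frac{\sqrt{7}}{3}$ ($k{\left(P,E \right)} = - \frac{\sqrt{3 + 25}}{6} = - \frac{\sqrt{28}}{6} = - \frac{2 \sqrt{7}}{6} = - \frac{\sqrt{7}}{3}$)
$k{\left(12,-10 \right)} \left(-211\right) y{\left(12,10 \right)} = - \frac{\sqrt{7}}{3} \left(-211\right) \frac{8 + 10}{2 \left(-13 + 12\right)} = \frac{211 \sqrt{7}}{3} \cdot \frac{1}{2} \frac{1}{-1} \cdot 18 = \frac{211 \sqrt{7}}{3} \cdot \frac{1}{2} \left(-1\right) 18 = \frac{211 \sqrt{7}}{3} \left(-9\right) = - 633 \sqrt{7}$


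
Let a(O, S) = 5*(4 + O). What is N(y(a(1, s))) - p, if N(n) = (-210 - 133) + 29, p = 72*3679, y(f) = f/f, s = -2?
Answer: -265202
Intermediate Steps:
a(O, S) = 20 + 5*O
y(f) = 1
p = 264888
N(n) = -314 (N(n) = -343 + 29 = -314)
N(y(a(1, s))) - p = -314 - 1*264888 = -314 - 264888 = -265202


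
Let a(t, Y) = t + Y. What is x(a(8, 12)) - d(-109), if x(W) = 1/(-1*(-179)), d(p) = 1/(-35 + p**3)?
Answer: 1295243/231816456 ≈ 0.0055874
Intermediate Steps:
a(t, Y) = Y + t
x(W) = 1/179
x(a(8, 12)) - d(-109) = 1/179 - 1/(-35 + (-109)**3) = 1/179 - 1/(-35 - 1295029) = 1/179 - 1/(-1295064) = 1/179 - 1*(-1/1295064) = 1/179 + 1/1295064 = 1295243/231816456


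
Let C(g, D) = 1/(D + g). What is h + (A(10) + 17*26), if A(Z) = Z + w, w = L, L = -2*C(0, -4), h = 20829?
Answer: 42563/2 ≈ 21282.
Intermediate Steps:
L = ½ (L = -2/(-4 + 0) = -2/(-4) = -2*(-¼) = ½ ≈ 0.50000)
w = ½ ≈ 0.50000
A(Z) = ½ + Z (A(Z) = Z + ½ = ½ + Z)
h + (A(10) + 17*26) = 20829 + ((½ + 10) + 17*26) = 20829 + (21/2 + 442) = 20829 + 905/2 = 42563/2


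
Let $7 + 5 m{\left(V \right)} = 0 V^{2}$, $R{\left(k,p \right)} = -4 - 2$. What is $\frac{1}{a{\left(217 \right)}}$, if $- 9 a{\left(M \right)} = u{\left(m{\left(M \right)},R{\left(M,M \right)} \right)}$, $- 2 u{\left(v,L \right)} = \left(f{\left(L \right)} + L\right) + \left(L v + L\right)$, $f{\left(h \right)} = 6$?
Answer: $\frac{15}{2} \approx 7.5$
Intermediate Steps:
$R{\left(k,p \right)} = -6$
$m{\left(V \right)} = - \frac{7}{5}$ ($m{\left(V \right)} = - \frac{7}{5} + \frac{0 V^{2}}{5} = - \frac{7}{5} + \frac{1}{5} \cdot 0 = - \frac{7}{5} + 0 = - \frac{7}{5}$)
$u{\left(v,L \right)} = -3 - L - \frac{L v}{2}$ ($u{\left(v,L \right)} = - \frac{\left(6 + L\right) + \left(L v + L\right)}{2} = - \frac{\left(6 + L\right) + \left(L + L v\right)}{2} = - \frac{6 + 2 L + L v}{2} = -3 - L - \frac{L v}{2}$)
$a{\left(M \right)} = \frac{2}{15}$ ($a{\left(M \right)} = - \frac{-3 - -6 - \left(-3\right) \left(- \frac{7}{5}\right)}{9} = - \frac{-3 + 6 - \frac{21}{5}}{9} = \left(- \frac{1}{9}\right) \left(- \frac{6}{5}\right) = \frac{2}{15}$)
$\frac{1}{a{\left(217 \right)}} = \frac{1}{\frac{2}{15}} = \frac{15}{2}$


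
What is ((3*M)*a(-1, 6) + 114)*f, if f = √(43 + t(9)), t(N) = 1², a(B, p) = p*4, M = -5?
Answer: -492*√11 ≈ -1631.8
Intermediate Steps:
a(B, p) = 4*p
t(N) = 1
f = 2*√11 (f = √(43 + 1) = √44 = 2*√11 ≈ 6.6332)
((3*M)*a(-1, 6) + 114)*f = ((3*(-5))*(4*6) + 114)*(2*√11) = (-15*24 + 114)*(2*√11) = (-360 + 114)*(2*√11) = -492*√11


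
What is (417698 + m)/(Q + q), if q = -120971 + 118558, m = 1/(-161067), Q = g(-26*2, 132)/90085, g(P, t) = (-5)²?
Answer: -1212136262954005/7002390402072 ≈ -173.10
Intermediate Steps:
g(P, t) = 25
Q = 5/18017 (Q = 25/90085 = 25*(1/90085) = 5/18017 ≈ 0.00027752)
m = -1/161067 ≈ -6.2086e-6
q = -2413
(417698 + m)/(Q + q) = (417698 - 1/161067)/(5/18017 - 2413) = 67277363765/(161067*(-43475016/18017)) = (67277363765/161067)*(-18017/43475016) = -1212136262954005/7002390402072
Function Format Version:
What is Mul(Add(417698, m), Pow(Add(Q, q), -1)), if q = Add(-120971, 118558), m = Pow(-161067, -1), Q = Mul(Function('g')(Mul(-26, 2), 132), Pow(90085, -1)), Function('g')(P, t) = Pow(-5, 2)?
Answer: Rational(-1212136262954005, 7002390402072) ≈ -173.10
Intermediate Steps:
Function('g')(P, t) = 25
Q = Rational(5, 18017) (Q = Mul(25, Pow(90085, -1)) = Mul(25, Rational(1, 90085)) = Rational(5, 18017) ≈ 0.00027752)
m = Rational(-1, 161067) ≈ -6.2086e-6
q = -2413
Mul(Add(417698, m), Pow(Add(Q, q), -1)) = Mul(Add(417698, Rational(-1, 161067)), Pow(Add(Rational(5, 18017), -2413), -1)) = Mul(Rational(67277363765, 161067), Pow(Rational(-43475016, 18017), -1)) = Mul(Rational(67277363765, 161067), Rational(-18017, 43475016)) = Rational(-1212136262954005, 7002390402072)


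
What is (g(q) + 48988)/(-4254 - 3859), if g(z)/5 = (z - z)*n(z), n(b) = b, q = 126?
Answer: -48988/8113 ≈ -6.0382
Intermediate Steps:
g(z) = 0 (g(z) = 5*((z - z)*z) = 5*(0*z) = 5*0 = 0)
(g(q) + 48988)/(-4254 - 3859) = (0 + 48988)/(-4254 - 3859) = 48988/(-8113) = 48988*(-1/8113) = -48988/8113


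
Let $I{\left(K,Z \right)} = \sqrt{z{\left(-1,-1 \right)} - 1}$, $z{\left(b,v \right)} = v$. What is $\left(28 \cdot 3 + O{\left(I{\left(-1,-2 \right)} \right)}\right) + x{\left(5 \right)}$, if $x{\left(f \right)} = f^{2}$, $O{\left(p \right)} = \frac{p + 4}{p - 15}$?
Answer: $\frac{24685}{227} - \frac{19 i \sqrt{2}}{227} \approx 108.74 - 0.11837 i$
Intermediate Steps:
$I{\left(K,Z \right)} = i \sqrt{2}$ ($I{\left(K,Z \right)} = \sqrt{-1 - 1} = \sqrt{-2} = i \sqrt{2}$)
$O{\left(p \right)} = \frac{4 + p}{-15 + p}$
$\left(28 \cdot 3 + O{\left(I{\left(-1,-2 \right)} \right)}\right) + x{\left(5 \right)} = \left(28 \cdot 3 + \frac{4 + i \sqrt{2}}{-15 + i \sqrt{2}}\right) + 5^{2} = \left(84 + \frac{4 + i \sqrt{2}}{-15 + i \sqrt{2}}\right) + 25 = 109 + \frac{4 + i \sqrt{2}}{-15 + i \sqrt{2}}$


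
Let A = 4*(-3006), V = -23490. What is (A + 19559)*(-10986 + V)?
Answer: -259776660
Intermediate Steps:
A = -12024
(A + 19559)*(-10986 + V) = (-12024 + 19559)*(-10986 - 23490) = 7535*(-34476) = -259776660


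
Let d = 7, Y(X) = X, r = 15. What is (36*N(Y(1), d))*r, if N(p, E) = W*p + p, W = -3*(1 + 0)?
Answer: -1080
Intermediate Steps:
W = -3 (W = -3*1 = -3)
N(p, E) = -2*p (N(p, E) = -3*p + p = -2*p)
(36*N(Y(1), d))*r = (36*(-2*1))*15 = (36*(-2))*15 = -72*15 = -1080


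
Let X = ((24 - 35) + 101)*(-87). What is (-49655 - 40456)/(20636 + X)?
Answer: -90111/12806 ≈ -7.0366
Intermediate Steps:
X = -7830 (X = (-11 + 101)*(-87) = 90*(-87) = -7830)
(-49655 - 40456)/(20636 + X) = (-49655 - 40456)/(20636 - 7830) = -90111/12806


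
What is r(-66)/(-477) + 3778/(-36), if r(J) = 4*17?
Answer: -100253/954 ≈ -105.09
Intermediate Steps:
r(J) = 68
r(-66)/(-477) + 3778/(-36) = 68/(-477) + 3778/(-36) = 68*(-1/477) + 3778*(-1/36) = -68/477 - 1889/18 = -100253/954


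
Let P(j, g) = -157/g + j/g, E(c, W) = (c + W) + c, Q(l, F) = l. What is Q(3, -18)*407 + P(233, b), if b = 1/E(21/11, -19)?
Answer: 739/11 ≈ 67.182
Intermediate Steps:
E(c, W) = W + 2*c (E(c, W) = (W + c) + c = W + 2*c)
b = -11/167 (b = 1/(-19 + 2*(21/11)) = 1/(-19 + 42/11) = 1/(-167/11) = -11/167 ≈ -0.065868)
Q(3, -18)*407 + P(233, b) = 3*407 + (-157 + 233)/(-11/167) = 1221 - 167/11*76 = 1221 - 12692/11 = 739/11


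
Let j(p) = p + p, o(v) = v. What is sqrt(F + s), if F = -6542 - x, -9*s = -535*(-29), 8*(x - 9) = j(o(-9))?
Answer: I*sqrt(297815)/6 ≈ 90.954*I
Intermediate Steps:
j(p) = 2*p
x = 27/4 (x = 9 + (2*(-9))/8 = 9 + (1/8)*(-18) = 9 - 9/4 = 27/4 ≈ 6.7500)
s = -15515/9 (s = -(-535)*(-29)/9 = -1/9*15515 = -15515/9 ≈ -1723.9)
F = -26195/4 (F = -6542 - 1*27/4 = -6542 - 27/4 = -26195/4 ≈ -6548.8)
sqrt(F + s) = sqrt(-26195/4 - 15515/9) = sqrt(-297815/36) = I*sqrt(297815)/6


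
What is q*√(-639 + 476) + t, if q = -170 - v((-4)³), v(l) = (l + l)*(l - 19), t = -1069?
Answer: -1069 - 10794*I*√163 ≈ -1069.0 - 1.3781e+5*I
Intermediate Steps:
v(l) = 2*l*(-19 + l) (v(l) = (2*l)*(-19 + l) = 2*l*(-19 + l))
q = -10794 (q = -170 - 2*(-4)³*(-19 + (-4)³) = -170 - 2*(-64)*(-19 - 64) = -170 - 2*(-64)*(-83) = -170 - 1*10624 = -170 - 10624 = -10794)
q*√(-639 + 476) + t = -10794*√(-639 + 476) - 1069 = -10794*I*√163 - 1069 = -1069 - 10794*I*√163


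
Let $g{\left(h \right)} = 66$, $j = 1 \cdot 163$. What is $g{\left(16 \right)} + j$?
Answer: $229$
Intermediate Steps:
$j = 163$
$g{\left(16 \right)} + j = 66 + 163 = 229$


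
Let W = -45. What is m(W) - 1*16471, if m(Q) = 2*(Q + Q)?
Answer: -16651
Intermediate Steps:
m(Q) = 4*Q (m(Q) = 2*(2*Q) = 4*Q)
m(W) - 1*16471 = 4*(-45) - 1*16471 = -180 - 16471 = -16651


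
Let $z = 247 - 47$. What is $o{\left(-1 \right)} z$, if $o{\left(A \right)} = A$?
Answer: $-200$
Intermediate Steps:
$z = 200$ ($z = 247 - 47 = 200$)
$o{\left(-1 \right)} z = \left(-1\right) 200 = -200$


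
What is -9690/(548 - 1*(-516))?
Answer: -255/28 ≈ -9.1071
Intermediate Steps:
-9690/(548 - 1*(-516)) = -9690/(548 + 516) = -9690/1064 = -9690*1/1064 = -255/28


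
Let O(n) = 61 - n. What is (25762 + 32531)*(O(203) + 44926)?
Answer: 2610593712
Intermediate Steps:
(25762 + 32531)*(O(203) + 44926) = (25762 + 32531)*((61 - 1*203) + 44926) = 58293*((61 - 203) + 44926) = 58293*(-142 + 44926) = 58293*44784 = 2610593712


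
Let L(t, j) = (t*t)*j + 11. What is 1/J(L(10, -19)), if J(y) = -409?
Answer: -1/409 ≈ -0.0024450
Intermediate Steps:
L(t, j) = 11 + j*t² (L(t, j) = t²*j + 11 = j*t² + 11 = 11 + j*t²)
1/J(L(10, -19)) = 1/(-409) = -1/409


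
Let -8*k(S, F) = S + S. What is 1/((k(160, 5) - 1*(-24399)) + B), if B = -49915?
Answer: -1/25556 ≈ -3.9130e-5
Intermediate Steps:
k(S, F) = -S/4 (k(S, F) = -(S + S)/8 = -S/4)
1/((k(160, 5) - 1*(-24399)) + B) = 1/((-1/4*160 - 1*(-24399)) - 49915) = 1/((-40 + 24399) - 49915) = 1/(24359 - 49915) = 1/(-25556) = -1/25556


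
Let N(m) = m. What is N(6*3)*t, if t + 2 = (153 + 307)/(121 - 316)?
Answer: -1020/13 ≈ -78.462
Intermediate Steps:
t = -170/39 (t = -2 + (153 + 307)/(121 - 316) = -2 + 460/(-195) = -2 + 460*(-1/195) = -2 - 92/39 = -170/39 ≈ -4.3590)
N(6*3)*t = (6*3)*(-170/39) = 18*(-170/39) = -1020/13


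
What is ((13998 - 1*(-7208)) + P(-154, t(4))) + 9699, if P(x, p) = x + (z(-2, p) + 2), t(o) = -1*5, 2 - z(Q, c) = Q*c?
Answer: 30745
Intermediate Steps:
z(Q, c) = 2 - Q*c
t(o) = -5
P(x, p) = 4 + x + 2*p (P(x, p) = x + ((2 - 1*(-2)*p) + 2) = x + ((2 + 2*p) + 2) = x + (4 + 2*p) = 4 + x + 2*p)
((13998 - 1*(-7208)) + P(-154, t(4))) + 9699 = ((13998 - 1*(-7208)) + (4 - 154 + 2*(-5))) + 9699 = ((13998 + 7208) + (4 - 154 - 10)) + 9699 = (21206 - 160) + 9699 = 21046 + 9699 = 30745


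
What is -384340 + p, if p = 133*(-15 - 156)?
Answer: -407083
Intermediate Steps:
p = -22743 (p = 133*(-171) = -22743)
-384340 + p = -384340 - 22743 = -407083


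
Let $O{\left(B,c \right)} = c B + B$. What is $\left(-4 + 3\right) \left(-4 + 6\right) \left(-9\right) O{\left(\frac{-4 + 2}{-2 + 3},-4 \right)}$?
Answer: $108$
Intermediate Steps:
$O{\left(B,c \right)} = B + B c$ ($O{\left(B,c \right)} = B c + B = B + B c$)
$\left(-4 + 3\right) \left(-4 + 6\right) \left(-9\right) O{\left(\frac{-4 + 2}{-2 + 3},-4 \right)} = \left(-4 + 3\right) \left(-4 + 6\right) \left(-9\right) \frac{-4 + 2}{-2 + 3} \left(1 - 4\right) = \left(-1\right) 2 \left(-9\right) - \frac{2}{1} \left(-3\right) = \left(-2\right) \left(-9\right) \left(-2\right) 1 \left(-3\right) = 18 \left(\left(-2\right) \left(-3\right)\right) = 18 \cdot 6 = 108$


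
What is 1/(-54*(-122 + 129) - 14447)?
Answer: -1/14825 ≈ -6.7454e-5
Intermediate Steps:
1/(-54*(-122 + 129) - 14447) = 1/(-54*7 - 14447) = 1/(-378 - 14447) = 1/(-14825) = -1/14825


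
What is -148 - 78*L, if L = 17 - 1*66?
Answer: 3674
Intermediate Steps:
L = -49 (L = 17 - 66 = -49)
-148 - 78*L = -148 - 78*(-49) = -148 + 3822 = 3674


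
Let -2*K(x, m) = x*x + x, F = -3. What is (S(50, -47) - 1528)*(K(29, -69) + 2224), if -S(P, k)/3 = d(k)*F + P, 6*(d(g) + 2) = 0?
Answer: -3034144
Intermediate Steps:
d(g) = -2 (d(g) = -2 + (⅙)*0 = -2 + 0 = -2)
K(x, m) = -x/2 - x²/2 (K(x, m) = -(x*x + x)/2 = -(x² + x)/2 = -(x + x²)/2 = -x/2 - x²/2)
S(P, k) = -18 - 3*P (S(P, k) = -3*(-2*(-3) + P) = -3*(6 + P) = -18 - 3*P)
(S(50, -47) - 1528)*(K(29, -69) + 2224) = ((-18 - 3*50) - 1528)*(-½*29*(1 + 29) + 2224) = ((-18 - 150) - 1528)*(-½*29*30 + 2224) = (-168 - 1528)*(-435 + 2224) = -1696*1789 = -3034144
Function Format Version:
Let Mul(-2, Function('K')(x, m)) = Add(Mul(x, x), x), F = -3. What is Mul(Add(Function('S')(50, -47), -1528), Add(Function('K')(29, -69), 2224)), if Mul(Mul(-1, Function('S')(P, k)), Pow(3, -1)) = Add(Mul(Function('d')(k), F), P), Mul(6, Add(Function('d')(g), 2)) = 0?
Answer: -3034144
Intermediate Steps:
Function('d')(g) = -2 (Function('d')(g) = Add(-2, Mul(Rational(1, 6), 0)) = Add(-2, 0) = -2)
Function('K')(x, m) = Add(Mul(Rational(-1, 2), x), Mul(Rational(-1, 2), Pow(x, 2))) (Function('K')(x, m) = Mul(Rational(-1, 2), Add(Mul(x, x), x)) = Mul(Rational(-1, 2), Add(Pow(x, 2), x)) = Mul(Rational(-1, 2), Add(x, Pow(x, 2))) = Add(Mul(Rational(-1, 2), x), Mul(Rational(-1, 2), Pow(x, 2))))
Function('S')(P, k) = Add(-18, Mul(-3, P)) (Function('S')(P, k) = Mul(-3, Add(Mul(-2, -3), P)) = Mul(-3, Add(6, P)) = Add(-18, Mul(-3, P)))
Mul(Add(Function('S')(50, -47), -1528), Add(Function('K')(29, -69), 2224)) = Mul(Add(Add(-18, Mul(-3, 50)), -1528), Add(Mul(Rational(-1, 2), 29, Add(1, 29)), 2224)) = Mul(Add(Add(-18, -150), -1528), Add(Mul(Rational(-1, 2), 29, 30), 2224)) = Mul(Add(-168, -1528), Add(-435, 2224)) = Mul(-1696, 1789) = -3034144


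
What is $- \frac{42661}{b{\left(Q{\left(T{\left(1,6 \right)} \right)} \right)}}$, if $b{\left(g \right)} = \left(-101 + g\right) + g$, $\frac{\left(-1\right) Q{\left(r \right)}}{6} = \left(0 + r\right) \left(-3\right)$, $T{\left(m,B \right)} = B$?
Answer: $- \frac{42661}{115} \approx -370.97$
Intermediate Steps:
$Q{\left(r \right)} = 18 r$ ($Q{\left(r \right)} = - 6 \left(0 + r\right) \left(-3\right) = - 6 r \left(-3\right) = - 6 \left(- 3 r\right) = 18 r$)
$b{\left(g \right)} = -101 + 2 g$
$- \frac{42661}{b{\left(Q{\left(T{\left(1,6 \right)} \right)} \right)}} = - \frac{42661}{-101 + 2 \cdot 18 \cdot 6} = - \frac{42661}{-101 + 2 \cdot 108} = - \frac{42661}{-101 + 216} = - \frac{42661}{115}$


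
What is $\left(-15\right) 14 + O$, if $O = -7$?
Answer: $-217$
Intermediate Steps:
$\left(-15\right) 14 + O = \left(-15\right) 14 - 7 = -210 - 7 = -217$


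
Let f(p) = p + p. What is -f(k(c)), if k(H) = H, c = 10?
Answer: -20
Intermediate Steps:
f(p) = 2*p
-f(k(c)) = -2*10 = -1*20 = -20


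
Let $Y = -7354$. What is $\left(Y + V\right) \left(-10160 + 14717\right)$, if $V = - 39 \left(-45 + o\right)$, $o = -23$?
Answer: $-21427014$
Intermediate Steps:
$V = 2652$ ($V = - 39 \left(-45 - 23\right) = \left(-39\right) \left(-68\right) = 2652$)
$\left(Y + V\right) \left(-10160 + 14717\right) = \left(-7354 + 2652\right) \left(-10160 + 14717\right) = \left(-4702\right) 4557 = -21427014$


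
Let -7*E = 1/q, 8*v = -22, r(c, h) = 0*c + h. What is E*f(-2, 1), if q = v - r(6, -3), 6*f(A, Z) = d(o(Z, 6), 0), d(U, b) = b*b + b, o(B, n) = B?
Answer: 0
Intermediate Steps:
r(c, h) = h (r(c, h) = 0 + h = h)
d(U, b) = b + b² (d(U, b) = b² + b = b + b²)
v = -11/4 (v = (⅛)*(-22) = -11/4 ≈ -2.7500)
f(A, Z) = 0 (f(A, Z) = (0*(1 + 0))/6 = (0*1)/6 = (⅙)*0 = 0)
q = ¼ (q = -11/4 - 1*(-3) = -11/4 + 3 = ¼ ≈ 0.25000)
E = -4/7 (E = -1/(7*¼) = -⅐*4 = -4/7 ≈ -0.57143)
E*f(-2, 1) = -4/7*0 = 0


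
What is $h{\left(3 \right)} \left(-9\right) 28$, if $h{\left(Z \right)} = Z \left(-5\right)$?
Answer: $3780$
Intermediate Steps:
$h{\left(Z \right)} = - 5 Z$
$h{\left(3 \right)} \left(-9\right) 28 = \left(-5\right) 3 \left(-9\right) 28 = \left(-15\right) \left(-9\right) 28 = 135 \cdot 28 = 3780$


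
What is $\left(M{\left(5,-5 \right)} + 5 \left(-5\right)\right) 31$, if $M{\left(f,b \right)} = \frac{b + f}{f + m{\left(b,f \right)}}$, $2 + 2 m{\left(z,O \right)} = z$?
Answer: $-775$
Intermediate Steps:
$m{\left(z,O \right)} = -1 + \frac{z}{2}$
$M{\left(f,b \right)} = \frac{b + f}{-1 + f + \frac{b}{2}}$ ($M{\left(f,b \right)} = \frac{b + f}{f + \left(-1 + \frac{b}{2}\right)} = \frac{b + f}{-1 + f + \frac{b}{2}}$)
$\left(M{\left(5,-5 \right)} + 5 \left(-5\right)\right) 31 = \left(\frac{2 \left(-5 + 5\right)}{-2 - 5 + 2 \cdot 5} + 5 \left(-5\right)\right) 31 = \left(2 \frac{1}{-2 - 5 + 10} \cdot 0 - 25\right) 31 = \left(2 \cdot \frac{1}{3} \cdot 0 - 25\right) 31 = \left(0 - 25\right) 31 = \left(-25\right) 31 = -775$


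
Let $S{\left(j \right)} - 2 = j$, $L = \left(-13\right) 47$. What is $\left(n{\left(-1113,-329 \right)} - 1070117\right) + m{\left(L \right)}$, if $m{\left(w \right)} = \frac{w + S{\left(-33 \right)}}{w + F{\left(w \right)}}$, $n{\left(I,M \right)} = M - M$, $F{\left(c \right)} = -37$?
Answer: $- \frac{115572529}{108} \approx -1.0701 \cdot 10^{6}$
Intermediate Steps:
$L = -611$
$S{\left(j \right)} = 2 + j$
$n{\left(I,M \right)} = 0$
$m{\left(w \right)} = \frac{-31 + w}{-37 + w}$ ($m{\left(w \right)} = \frac{w + \left(2 - 33\right)}{w - 37} = \frac{w - 31}{-37 + w} = \frac{-31 + w}{-37 + w}$)
$\left(n{\left(-1113,-329 \right)} - 1070117\right) + m{\left(L \right)} = \left(0 - 1070117\right) + \frac{-31 - 611}{-37 - 611} = -1070117 + \frac{1}{-648} \left(-642\right) = -1070117 - - \frac{107}{108} = -1070117 + \frac{107}{108} = - \frac{115572529}{108}$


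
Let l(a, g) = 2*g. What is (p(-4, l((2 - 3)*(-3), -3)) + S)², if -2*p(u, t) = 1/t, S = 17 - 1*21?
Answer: 2209/144 ≈ 15.340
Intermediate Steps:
S = -4 (S = 17 - 21 = -4)
p(u, t) = -1/(2*t)
(p(-4, l((2 - 3)*(-3), -3)) + S)² = (-1/(2*(2*(-3))) - 4)² = (-½/(-6) - 4)² = (-½*(-⅙) - 4)² = (1/12 - 4)² = (-47/12)² = 2209/144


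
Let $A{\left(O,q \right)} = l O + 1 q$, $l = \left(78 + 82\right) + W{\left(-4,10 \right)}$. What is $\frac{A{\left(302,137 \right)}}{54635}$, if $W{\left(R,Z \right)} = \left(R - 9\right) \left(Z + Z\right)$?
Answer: $- \frac{30063}{54635} \approx -0.55025$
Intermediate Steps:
$W{\left(R,Z \right)} = 2 Z \left(-9 + R\right)$ ($W{\left(R,Z \right)} = \left(-9 + R\right) 2 Z = 2 Z \left(-9 + R\right)$)
$l = -100$ ($l = \left(78 + 82\right) + 2 \cdot 10 \left(-9 - 4\right) = 160 + 2 \cdot 10 \left(-13\right) = 160 - 260 = -100$)
$A{\left(O,q \right)} = q - 100 O$ ($A{\left(O,q \right)} = - 100 O + 1 q = - 100 O + q = q - 100 O$)
$\frac{A{\left(302,137 \right)}}{54635} = \frac{137 - 30200}{54635} = \left(137 - 30200\right) \frac{1}{54635} = \left(-30063\right) \frac{1}{54635} = - \frac{30063}{54635}$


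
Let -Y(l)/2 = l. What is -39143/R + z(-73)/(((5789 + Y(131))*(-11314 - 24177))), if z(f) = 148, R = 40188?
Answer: -7678248173075/7883228126316 ≈ -0.97400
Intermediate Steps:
Y(l) = -2*l
-39143/R + z(-73)/(((5789 + Y(131))*(-11314 - 24177))) = -39143/40188 + 148/(((5789 - 2*131)*(-11314 - 24177))) = -39143*1/40188 + 148/(((5789 - 262)*(-35491))) = -39143/40188 + 148/((5527*(-35491))) = -39143/40188 + 148/(-196158757) = -39143/40188 + 148*(-1/196158757) = -39143/40188 - 148/196158757 = -7678248173075/7883228126316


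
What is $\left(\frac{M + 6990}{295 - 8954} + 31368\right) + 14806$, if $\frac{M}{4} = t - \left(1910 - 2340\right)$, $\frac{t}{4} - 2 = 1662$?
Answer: $\frac{399785332}{8659} \approx 46170.0$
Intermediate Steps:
$t = 6656$ ($t = 8 + 4 \cdot 1662 = 8 + 6648 = 6656$)
$M = 28344$ ($M = 4 \left(6656 - \left(1910 - 2340\right)\right) = 4 \left(6656 - -430\right) = 4 \left(6656 + 430\right) = 4 \cdot 7086 = 28344$)
$\left(\frac{M + 6990}{295 - 8954} + 31368\right) + 14806 = \left(\frac{28344 + 6990}{295 - 8954} + 31368\right) + 14806 = \left(\frac{35334}{-8659} + 31368\right) + 14806 = \left(35334 \left(- \frac{1}{8659}\right) + 31368\right) + 14806 = \left(- \frac{35334}{8659} + 31368\right) + 14806 = \frac{271580178}{8659} + 14806 = \frac{399785332}{8659}$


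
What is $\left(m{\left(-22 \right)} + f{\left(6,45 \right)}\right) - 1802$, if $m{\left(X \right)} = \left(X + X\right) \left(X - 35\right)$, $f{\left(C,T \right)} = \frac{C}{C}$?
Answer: $707$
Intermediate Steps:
$f{\left(C,T \right)} = 1$
$m{\left(X \right)} = 2 X \left(-35 + X\right)$
$\left(m{\left(-22 \right)} + f{\left(6,45 \right)}\right) - 1802 = \left(2 \left(-22\right) \left(-35 - 22\right) + 1\right) - 1802 = \left(2 \left(-22\right) \left(-57\right) + 1\right) - 1802 = \left(2508 + 1\right) - 1802 = 2509 - 1802 = 707$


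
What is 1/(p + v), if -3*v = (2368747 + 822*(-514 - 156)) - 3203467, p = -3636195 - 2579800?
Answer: -1/5754175 ≈ -1.7379e-7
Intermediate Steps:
p = -6215995
v = 461820 (v = -((2368747 + 822*(-514 - 156)) - 3203467)/3 = -((2368747 + 822*(-670)) - 3203467)/3 = -((2368747 - 550740) - 3203467)/3 = -(1818007 - 3203467)/3 = -⅓*(-1385460) = 461820)
1/(p + v) = 1/(-6215995 + 461820) = 1/(-5754175) = -1/5754175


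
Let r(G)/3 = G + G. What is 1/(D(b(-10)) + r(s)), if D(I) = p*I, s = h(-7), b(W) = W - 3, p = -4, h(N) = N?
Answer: ⅒ ≈ 0.10000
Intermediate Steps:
b(W) = -3 + W
s = -7
D(I) = -4*I
r(G) = 6*G (r(G) = 3*(G + G) = 3*(2*G) = 6*G)
1/(D(b(-10)) + r(s)) = 1/(-4*(-3 - 10) + 6*(-7)) = 1/(-4*(-13) - 42) = 1/(52 - 42) = 1/10 = ⅒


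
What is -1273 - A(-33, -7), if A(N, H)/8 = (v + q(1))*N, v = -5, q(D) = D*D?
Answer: -2329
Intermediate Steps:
q(D) = D**2
A(N, H) = -32*N (A(N, H) = 8*((-5 + 1**2)*N) = 8*((-5 + 1)*N) = 8*(-4*N) = -32*N)
-1273 - A(-33, -7) = -1273 - (-32)*(-33) = -1273 - 1*1056 = -1273 - 1056 = -2329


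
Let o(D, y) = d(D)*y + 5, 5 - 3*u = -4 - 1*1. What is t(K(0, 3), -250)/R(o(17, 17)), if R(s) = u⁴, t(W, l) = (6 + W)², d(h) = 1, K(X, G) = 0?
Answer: 729/2500 ≈ 0.29160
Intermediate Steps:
u = 10/3 (u = 5/3 - (-4 - 1*1)/3 = 5/3 - (-4 - 1)/3 = 5/3 - ⅓*(-5) = 5/3 + 5/3 = 10/3 ≈ 3.3333)
o(D, y) = 5 + y (o(D, y) = 1*y + 5 = y + 5 = 5 + y)
R(s) = 10000/81 (R(s) = (10/3)⁴ = 10000/81)
t(K(0, 3), -250)/R(o(17, 17)) = (6 + 0)²/(10000/81) = 6²*(81/10000) = 36*(81/10000) = 729/2500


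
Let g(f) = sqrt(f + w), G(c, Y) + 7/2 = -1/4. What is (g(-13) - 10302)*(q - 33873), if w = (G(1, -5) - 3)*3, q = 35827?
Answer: -20130108 + 977*I*sqrt(133) ≈ -2.013e+7 + 11267.0*I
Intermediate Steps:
G(c, Y) = -15/4 (G(c, Y) = -7/2 - 1/4 = -15/4)
w = -81/4 (w = (-15/4 - 3)*3 = -27/4*3 = -81/4 ≈ -20.250)
g(f) = sqrt(-81/4 + f) (g(f) = sqrt(f - 81/4) = sqrt(-81/4 + f))
(g(-13) - 10302)*(q - 33873) = (sqrt(-81 + 4*(-13))/2 - 10302)*(35827 - 33873) = (sqrt(-81 - 52)/2 - 10302)*1954 = (sqrt(-133)/2 - 10302)*1954 = ((I*sqrt(133))/2 - 10302)*1954 = (I*sqrt(133)/2 - 10302)*1954 = (-10302 + I*sqrt(133)/2)*1954 = -20130108 + 977*I*sqrt(133)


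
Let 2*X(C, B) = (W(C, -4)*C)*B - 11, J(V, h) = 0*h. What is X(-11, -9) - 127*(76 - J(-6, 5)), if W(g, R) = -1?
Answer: -9707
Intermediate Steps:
J(V, h) = 0
X(C, B) = -11/2 - B*C/2 (X(C, B) = ((-C)*B - 11)/2 = (-B*C - 11)/2 = (-11 - B*C)/2 = -11/2 - B*C/2)
X(-11, -9) - 127*(76 - J(-6, 5)) = (-11/2 - ½*(-9)*(-11)) - 127*(76 - 1*0) = (-11/2 - 99/2) - 127*(76 + 0) = -55 - 127*76 = -55 - 9652 = -9707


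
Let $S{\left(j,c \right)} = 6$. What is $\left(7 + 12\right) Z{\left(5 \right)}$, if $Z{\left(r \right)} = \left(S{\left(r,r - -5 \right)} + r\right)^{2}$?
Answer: $2299$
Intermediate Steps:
$Z{\left(r \right)} = \left(6 + r\right)^{2}$
$\left(7 + 12\right) Z{\left(5 \right)} = \left(7 + 12\right) \left(6 + 5\right)^{2} = 19 \cdot 11^{2} = 19 \cdot 121 = 2299$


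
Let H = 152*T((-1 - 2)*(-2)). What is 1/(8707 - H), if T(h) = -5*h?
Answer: 1/13267 ≈ 7.5375e-5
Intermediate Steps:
H = -4560 (H = 152*(-5*(-1 - 2)*(-2)) = 152*(-(-15)*(-2)) = 152*(-5*6) = 152*(-30) = -4560)
1/(8707 - H) = 1/(8707 - 1*(-4560)) = 1/(8707 + 4560) = 1/13267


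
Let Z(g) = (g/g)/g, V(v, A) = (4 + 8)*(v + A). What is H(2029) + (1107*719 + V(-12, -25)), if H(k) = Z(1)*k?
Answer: 797518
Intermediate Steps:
V(v, A) = 12*A + 12*v (V(v, A) = 12*(A + v) = 12*A + 12*v)
Z(g) = 1/g
H(k) = k (H(k) = k/1 = 1*k = k)
H(2029) + (1107*719 + V(-12, -25)) = 2029 + (1107*719 + (12*(-25) + 12*(-12))) = 2029 + (795933 + (-300 - 144)) = 2029 + (795933 - 444) = 2029 + 795489 = 797518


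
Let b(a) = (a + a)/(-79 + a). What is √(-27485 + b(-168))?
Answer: I*√1676749373/247 ≈ 165.78*I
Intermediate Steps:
b(a) = 2*a/(-79 + a) (b(a) = (2*a)/(-79 + a) = 2*a/(-79 + a))
√(-27485 + b(-168)) = √(-27485 + 2*(-168)/(-79 - 168)) = √(-27485 + 2*(-168)/(-247)) = √(-27485 + 2*(-168)*(-1/247)) = √(-27485 + 336/247) = √(-6788459/247) = I*√1676749373/247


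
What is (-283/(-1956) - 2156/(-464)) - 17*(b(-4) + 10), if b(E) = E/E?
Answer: -5167805/28362 ≈ -182.21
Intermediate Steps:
b(E) = 1
(-283/(-1956) - 2156/(-464)) - 17*(b(-4) + 10) = (-283/(-1956) - 2156/(-464)) - 17*(1 + 10) = (-283*(-1/1956) - 2156*(-1/464)) - 17*11 = (283/1956 + 539/116) - 1*187 = 135889/28362 - 187 = -5167805/28362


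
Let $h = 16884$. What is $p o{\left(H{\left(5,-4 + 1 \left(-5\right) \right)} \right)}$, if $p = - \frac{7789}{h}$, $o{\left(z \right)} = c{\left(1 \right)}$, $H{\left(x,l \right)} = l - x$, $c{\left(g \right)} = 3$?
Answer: $- \frac{7789}{5628} \approx -1.384$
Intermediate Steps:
$o{\left(z \right)} = 3$
$p = - \frac{7789}{16884} \approx -0.46132$
$p o{\left(H{\left(5,-4 + 1 \left(-5\right) \right)} \right)} = \left(- \frac{7789}{16884}\right) 3 = - \frac{7789}{5628}$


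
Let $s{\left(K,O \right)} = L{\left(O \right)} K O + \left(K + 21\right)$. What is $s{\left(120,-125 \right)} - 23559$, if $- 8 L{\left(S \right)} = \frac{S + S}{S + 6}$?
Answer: $- \frac{2317992}{119} \approx -19479.0$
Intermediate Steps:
$L{\left(S \right)} = - \frac{S}{4 \left(6 + S\right)}$ ($L{\left(S \right)} = - \frac{\left(S + S\right) \frac{1}{S + 6}}{8} = - \frac{2 S \frac{1}{6 + S}}{8} = - \frac{S}{4 \left(6 + S\right)}$)
$s{\left(K,O \right)} = 21 + K - \frac{K O^{2}}{24 + 4 O}$ ($s{\left(K,O \right)} = - \frac{O}{24 + 4 O} K O + \left(K + 21\right) = - \frac{K O}{24 + 4 O} O + \left(21 + K\right) = - \frac{K O^{2}}{24 + 4 O} + \left(21 + K\right) = 21 + K - \frac{K O^{2}}{24 + 4 O}$)
$s{\left(120,-125 \right)} - 23559 = \frac{\left(6 - 125\right) \left(21 + 120\right) - 30 \left(-125\right)^{2}}{6 - 125} - 23559 = \frac{\left(-119\right) 141 - 30 \cdot 15625}{-119} - 23559 = - \frac{-16779 - 468750}{119} - 23559 = \left(- \frac{1}{119}\right) \left(-485529\right) - 23559 = \frac{485529}{119} - 23559 = - \frac{2317992}{119}$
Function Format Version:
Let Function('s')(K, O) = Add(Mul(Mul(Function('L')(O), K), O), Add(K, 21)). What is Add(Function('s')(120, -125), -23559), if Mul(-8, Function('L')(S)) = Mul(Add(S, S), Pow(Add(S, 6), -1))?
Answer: Rational(-2317992, 119) ≈ -19479.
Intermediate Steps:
Function('L')(S) = Mul(Rational(-1, 4), S, Pow(Add(6, S), -1)) (Function('L')(S) = Mul(Rational(-1, 8), Mul(Add(S, S), Pow(Add(S, 6), -1))) = Mul(Rational(-1, 8), Mul(Mul(2, S), Pow(Add(6, S), -1))) = Mul(Rational(-1, 8), Mul(2, S, Pow(Add(6, S), -1))) = Mul(Rational(-1, 4), S, Pow(Add(6, S), -1)))
Function('s')(K, O) = Add(21, K, Mul(-1, K, Pow(O, 2), Pow(Add(24, Mul(4, O)), -1))) (Function('s')(K, O) = Add(Mul(Mul(Mul(-1, O, Pow(Add(24, Mul(4, O)), -1)), K), O), Add(K, 21)) = Add(Mul(Mul(-1, K, O, Pow(Add(24, Mul(4, O)), -1)), O), Add(21, K)) = Add(Mul(-1, K, Pow(O, 2), Pow(Add(24, Mul(4, O)), -1)), Add(21, K)) = Add(21, K, Mul(-1, K, Pow(O, 2), Pow(Add(24, Mul(4, O)), -1))))
Add(Function('s')(120, -125), -23559) = Add(Mul(Pow(Add(6, -125), -1), Add(Mul(Add(6, -125), Add(21, 120)), Mul(Rational(-1, 4), 120, Pow(-125, 2)))), -23559) = Add(Mul(Pow(-119, -1), Add(Mul(-119, 141), Mul(Rational(-1, 4), 120, 15625))), -23559) = Add(Mul(Rational(-1, 119), Add(-16779, -468750)), -23559) = Add(Mul(Rational(-1, 119), -485529), -23559) = Add(Rational(485529, 119), -23559) = Rational(-2317992, 119)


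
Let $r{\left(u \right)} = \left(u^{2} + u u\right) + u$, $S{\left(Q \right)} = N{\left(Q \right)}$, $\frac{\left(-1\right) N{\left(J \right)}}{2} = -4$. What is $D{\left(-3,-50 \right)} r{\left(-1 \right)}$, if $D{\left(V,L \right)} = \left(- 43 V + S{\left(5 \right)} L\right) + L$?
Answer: $-321$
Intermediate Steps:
$N{\left(J \right)} = 8$ ($N{\left(J \right)} = \left(-2\right) \left(-4\right) = 8$)
$S{\left(Q \right)} = 8$
$D{\left(V,L \right)} = - 43 V + 9 L$ ($D{\left(V,L \right)} = \left(- 43 V + 8 L\right) + L = - 43 V + 9 L$)
$r{\left(u \right)} = u + 2 u^{2}$ ($r{\left(u \right)} = \left(u^{2} + u^{2}\right) + u = 2 u^{2} + u = u + 2 u^{2}$)
$D{\left(-3,-50 \right)} r{\left(-1 \right)} = \left(\left(-43\right) \left(-3\right) + 9 \left(-50\right)\right) \left(- (1 + 2 \left(-1\right))\right) = \left(129 - 450\right) \left(- (1 - 2)\right) = - 321 \left(\left(-1\right) \left(-1\right)\right) = \left(-321\right) 1 = -321$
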